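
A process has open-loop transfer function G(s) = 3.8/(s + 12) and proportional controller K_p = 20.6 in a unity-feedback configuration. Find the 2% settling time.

Closed-loop transfer function: T(s) = K_p·G(s)/(1 + K_p·G(s)) = 78.28/(s + 12 + 78.28) = 78.28/(s + 90.28).
Time constant τ = 1/90.28 = 0.01108 s, so the 2% settling time is about 4τ = 0.0443 s.

T_s ≈ 0.0443 s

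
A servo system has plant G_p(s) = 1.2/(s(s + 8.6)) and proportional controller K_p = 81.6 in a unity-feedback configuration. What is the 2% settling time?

T_s ≈ 0.93 s

The closed-loop denominator s² + 8.6s + 97.92 gives ω_n = √97.92 = 9.895 and ζ = 8.6/(2ω_n) = 0.4345.
2% settling time T_s ≈ 4/(ζω_n) = 4/4.3 = 0.93 s.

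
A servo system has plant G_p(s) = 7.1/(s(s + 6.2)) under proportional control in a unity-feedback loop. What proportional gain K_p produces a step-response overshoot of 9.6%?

K_p = 3.79

From %OS = 100·exp(−πζ/√(1−ζ²)) = 9.6%, ζ = −ln(0.096)/√(π²+ln²(0.096)) = 0.5979.
Characteristic equation s² + 6.2s + 7.1K_p = 0 gives ζ = 6.2/(2√(7.1K_p)).
Setting ζ = 0.5979: √(7.1K_p) = 6.2/(2·0.5979) = 5.185, so K_p = 26.88/7.1 = 3.79.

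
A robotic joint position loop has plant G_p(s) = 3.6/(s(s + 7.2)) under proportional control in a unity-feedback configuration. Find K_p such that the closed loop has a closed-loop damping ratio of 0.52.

Closed-loop characteristic equation: s² + 7.2s + K_p·3.6 = 0.
So ω_n = √(3.6K_p) and 2ζω_n = 7.2, giving ζ = 7.2/(2√(3.6K_p)).
Setting ζ = 0.52: √(3.6K_p) = 7.2/(2·0.52) = 6.923, so K_p = 47.93/3.6 = 13.3.

K_p = 13.3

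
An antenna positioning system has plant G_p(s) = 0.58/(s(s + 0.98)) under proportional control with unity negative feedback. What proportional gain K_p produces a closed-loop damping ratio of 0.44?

Closed-loop characteristic equation: s² + 0.98s + K_p·0.58 = 0.
So ω_n = √(0.58K_p) and 2ζω_n = 0.98, giving ζ = 0.98/(2√(0.58K_p)).
Setting ζ = 0.44: √(0.58K_p) = 0.98/(2·0.44) = 1.114, so K_p = 1.24/0.58 = 2.14.

K_p = 2.14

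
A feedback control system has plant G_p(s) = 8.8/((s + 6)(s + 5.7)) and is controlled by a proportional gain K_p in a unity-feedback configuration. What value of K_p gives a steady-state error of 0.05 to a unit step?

The loop is type 0, so e_ss(step) = 1/(1 + K_pos) with K_pos = K_p·G_p(0).
G_p(0) = 0.2573. Require 1/(1 + K_p·0.2573) = 0.05, so 1 + 0.2573·K_p = 20.
K_p = (20 − 1)/0.2573 = 73.8.

K_p = 73.8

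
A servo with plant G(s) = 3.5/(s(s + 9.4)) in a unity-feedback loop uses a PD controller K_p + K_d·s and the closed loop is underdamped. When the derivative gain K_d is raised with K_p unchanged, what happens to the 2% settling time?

Characteristic equation s² + (9.4 + 3.5K_d)s + 3.5K_p = 0: raising K_d increases ζω_n = (9.4+3.5K_d)/2 while the loop stays underdamped, so T_s ≈ 4/(ζω_n) decreases.

decrease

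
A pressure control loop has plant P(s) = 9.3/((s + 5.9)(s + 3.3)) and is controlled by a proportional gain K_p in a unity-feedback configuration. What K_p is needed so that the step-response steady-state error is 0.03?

K_p = 67.7

Steady-state error for a unit step on this type-0 loop is 1/(1 + K_p·P(0)).
P(0) = 0.4777. Require 1/(1 + K_p·0.4777) = 0.03, so 1 + 0.4777·K_p = 33.33.
K_p = (33.33 − 1)/0.4777 = 67.7.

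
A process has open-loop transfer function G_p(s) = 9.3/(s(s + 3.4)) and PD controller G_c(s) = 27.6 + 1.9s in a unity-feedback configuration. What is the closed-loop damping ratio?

Forward path: (27.6 + 1.9s)·9.3/(s(s+3.4)). The closed-loop characteristic equation is s² + (3.4 + 9.3·1.9)s + 9.3·27.6 = 0.
That is s² + 21.07s + 256.7 = 0, so ω_n = 16.02 rad/s and ζ = 21.07/(2·16.02) = 0.6576.

ζ = 0.658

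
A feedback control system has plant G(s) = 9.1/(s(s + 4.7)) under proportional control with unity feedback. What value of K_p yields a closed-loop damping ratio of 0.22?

K_p = 12.5

Closed-loop characteristic equation: s² + 4.7s + K_p·9.1 = 0.
So ω_n = √(9.1K_p) and 2ζω_n = 4.7, giving ζ = 4.7/(2√(9.1K_p)).
Setting ζ = 0.22: √(9.1K_p) = 4.7/(2·0.22) = 10.68, so K_p = 114.1/9.1 = 12.5.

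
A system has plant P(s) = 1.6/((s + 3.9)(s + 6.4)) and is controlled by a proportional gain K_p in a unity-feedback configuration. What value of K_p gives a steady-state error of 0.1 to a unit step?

The loop is type 0, so e_ss(step) = 1/(1 + K_pos) with K_pos = K_p·P(0).
P(0) = 0.0641. Require 1/(1 + K_p·0.0641) = 0.1, so 1 + 0.0641·K_p = 10.
K_p = (10 − 1)/0.0641 = 140.

K_p = 140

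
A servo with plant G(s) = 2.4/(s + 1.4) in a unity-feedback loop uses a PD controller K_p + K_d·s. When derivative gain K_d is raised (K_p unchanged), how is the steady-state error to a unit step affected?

unchanged

At s = 0 the derivative term contributes nothing: C(0) = K_p regardless of K_d, so K_pos = K_p·G(0) and e_ss are unchanged.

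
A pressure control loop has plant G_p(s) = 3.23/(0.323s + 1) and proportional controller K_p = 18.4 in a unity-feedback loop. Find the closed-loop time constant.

τ = 0.00534 s

Closed loop: T(s) = K_p·G_p/(1+K_p·G_p) = 59.43/(0.323s + 1 + 59.43), with pole at s = −(1 + 59.43)/0.323 = −187.1.
Closed-loop time constant τ = 1/187.1 = 0.00534 s.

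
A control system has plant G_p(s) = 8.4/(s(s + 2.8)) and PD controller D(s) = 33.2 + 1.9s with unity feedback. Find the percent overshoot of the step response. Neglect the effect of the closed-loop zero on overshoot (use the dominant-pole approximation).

11.9%

Forward path: (33.2 + 1.9s)·8.4/(s(s+2.8)). The closed-loop characteristic equation is s² + (2.8 + 8.4·1.9)s + 8.4·33.2 = 0.
That is s² + 18.76s + 278.9 = 0, so ω_n = 16.7 rad/s and ζ = 18.76/(2·16.7) = 0.5617.
%OS = 100·exp(−πζ/√(1−ζ²)) = 11.9%.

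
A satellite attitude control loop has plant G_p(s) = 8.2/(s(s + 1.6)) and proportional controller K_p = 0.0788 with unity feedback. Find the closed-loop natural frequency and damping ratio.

ω_n = 0.804 rad/s, ζ = 0.995

The closed-loop denominator is s(s+1.6) + 0.0788·8.2 = s² + 1.6s + 0.6462.
So ω_n² = 0.6462 ⇒ ω_n = 0.8038 rad/s, and ζ = 1.6/(2ω_n) = 0.995.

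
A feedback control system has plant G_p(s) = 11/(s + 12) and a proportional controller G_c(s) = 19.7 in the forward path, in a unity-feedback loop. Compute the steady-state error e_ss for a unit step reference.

The loop is type 0. Static position error constant K_pos = G_c(0)·G_p(0) = 19.7·0.9167 = 18.06.
Steady-state error to a unit step: e_ss = 1/(1+K_pos) = 1/19.06 = 0.0525.

0.0525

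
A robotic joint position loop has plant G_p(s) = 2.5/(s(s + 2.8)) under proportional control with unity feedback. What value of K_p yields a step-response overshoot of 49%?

From %OS = 100·exp(−πζ/√(1−ζ²)) = 49%, ζ = −ln(0.49)/√(π²+ln²(0.49)) = 0.2214.
Characteristic equation s² + 2.8s + 2.5K_p = 0 gives ζ = 2.8/(2√(2.5K_p)).
Setting ζ = 0.2214: √(2.5K_p) = 2.8/(2·0.2214) = 6.323, so K_p = 39.97/2.5 = 16.

K_p = 16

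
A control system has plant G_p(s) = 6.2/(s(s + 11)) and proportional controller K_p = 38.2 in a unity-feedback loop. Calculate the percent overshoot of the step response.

30.1%

The closed-loop denominator s² + 11s + 236.8 gives ω_n = √236.8 = 15.39 and ζ = 11/(2ω_n) = 0.3574.
%OS = 100·exp(−πζ/√(1−ζ²)) = 100·exp(−π·0.3574/√0.8723) = 30.1%.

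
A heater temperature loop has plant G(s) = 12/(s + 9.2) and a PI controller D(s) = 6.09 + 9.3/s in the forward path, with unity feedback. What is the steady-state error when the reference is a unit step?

The open loop D(s)G(s) has a pole at the origin (type 1), so the static position error constant is infinite and e_ss = 1/(1+∞) = 0.

0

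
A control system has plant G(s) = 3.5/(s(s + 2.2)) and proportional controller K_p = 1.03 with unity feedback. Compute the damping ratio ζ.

1 + K_p·G(s) = 0 gives s² + 2.2s + 3.605 = 0.
So ω_n² = 3.605 ⇒ ω_n = 1.899 rad/s, and ζ = 2.2/(2ω_n) = 0.579.

ζ = 0.579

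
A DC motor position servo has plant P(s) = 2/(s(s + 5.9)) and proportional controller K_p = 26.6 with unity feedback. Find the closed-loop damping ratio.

ζ = 0.404

With unity feedback the closed-loop characteristic equation is s² + 5.9s + 26.6·2 = s² + 5.9s + 53.2 = 0.
Matching s² + 2ζω_n s + ω_n²: ω_n = √53.2 = 7.294 rad/s and 2ζω_n = 5.9, so ζ = 5.9/(2·7.294) = 0.404.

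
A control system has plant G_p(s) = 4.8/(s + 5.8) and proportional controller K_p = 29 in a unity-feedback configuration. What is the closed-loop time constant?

Closed-loop transfer function: T(s) = K_p·G_p(s)/(1 + K_p·G_p(s)) = 139.2/(s + 5.8 + 139.2) = 139.2/(s + 145).
Time constant τ = 1/145 = 0.0069 s.

τ = 0.0069 s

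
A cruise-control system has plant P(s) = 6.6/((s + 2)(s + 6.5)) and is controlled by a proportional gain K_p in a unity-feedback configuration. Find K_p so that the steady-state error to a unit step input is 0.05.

Steady-state error for a unit step on this type-0 loop is 1/(1 + K_p·P(0)).
P(0) = 0.5077. Require 1/(1 + K_p·0.5077) = 0.05, so 1 + 0.5077·K_p = 20.
K_p = (20 − 1)/0.5077 = 37.4.

K_p = 37.4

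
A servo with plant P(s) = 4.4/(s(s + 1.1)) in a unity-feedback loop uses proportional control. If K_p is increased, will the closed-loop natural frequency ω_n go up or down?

ω_n = √(4.4·K_p), which grows with K_p.

increase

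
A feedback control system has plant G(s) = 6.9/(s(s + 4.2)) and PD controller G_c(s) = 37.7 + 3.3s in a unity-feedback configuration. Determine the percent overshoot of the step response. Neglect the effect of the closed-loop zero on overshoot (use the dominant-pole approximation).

Forward path: (37.7 + 3.3s)·6.9/(s(s+4.2)). The closed-loop characteristic equation is s² + (4.2 + 6.9·3.3)s + 6.9·37.7 = 0.
That is s² + 26.97s + 260.1 = 0, so ω_n = 16.13 rad/s and ζ = 26.97/(2·16.13) = 0.8361.
%OS = 100·exp(−πζ/√(1−ζ²)) = 0.833%.

0.833%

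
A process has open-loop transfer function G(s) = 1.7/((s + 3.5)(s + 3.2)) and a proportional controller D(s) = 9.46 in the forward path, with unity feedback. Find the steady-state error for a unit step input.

0.411

The loop is type 0. Static position error constant K_pos = D(0)·G(0) = 9.46·0.1518 = 1.436.
Steady-state error to a unit step: e_ss = 1/(1+K_pos) = 1/2.436 = 0.411.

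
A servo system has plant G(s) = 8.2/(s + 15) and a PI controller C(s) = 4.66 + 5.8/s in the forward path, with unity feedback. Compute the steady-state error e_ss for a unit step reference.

The open loop C(s)G(s) has a pole at the origin (type 1), so the static position error constant is infinite and e_ss = 1/(1+∞) = 0.

0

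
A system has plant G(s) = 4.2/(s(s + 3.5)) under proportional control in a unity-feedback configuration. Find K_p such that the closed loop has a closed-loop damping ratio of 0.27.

Closed-loop characteristic equation: s² + 3.5s + K_p·4.2 = 0.
So ω_n = √(4.2K_p) and 2ζω_n = 3.5, giving ζ = 3.5/(2√(4.2K_p)).
Setting ζ = 0.27: √(4.2K_p) = 3.5/(2·0.27) = 6.481, so K_p = 42.01/4.2 = 10.

K_p = 10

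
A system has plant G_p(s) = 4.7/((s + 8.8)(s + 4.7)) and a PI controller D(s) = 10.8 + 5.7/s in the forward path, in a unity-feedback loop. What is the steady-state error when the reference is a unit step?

0

The open loop D(s)G_p(s) has a pole at the origin (type 1), so the static position error constant is infinite and e_ss = 1/(1+∞) = 0.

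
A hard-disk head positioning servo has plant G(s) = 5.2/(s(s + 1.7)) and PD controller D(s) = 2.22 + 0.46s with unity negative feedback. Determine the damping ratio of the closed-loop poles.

ζ = 0.602

Forward path: (2.22 + 0.46s)·5.2/(s(s+1.7)). The closed-loop characteristic equation is s² + (1.7 + 5.2·0.46)s + 5.2·2.22 = 0.
That is s² + 4.092s + 11.54 = 0, so ω_n = 3.398 rad/s and ζ = 4.092/(2·3.398) = 0.6022.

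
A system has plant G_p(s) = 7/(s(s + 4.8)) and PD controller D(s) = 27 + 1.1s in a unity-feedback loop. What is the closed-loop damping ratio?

Forward path: (27 + 1.1s)·7/(s(s+4.8)). The closed-loop characteristic equation is s² + (4.8 + 7·1.1)s + 7·27 = 0.
That is s² + 12.5s + 189 = 0, so ω_n = 13.75 rad/s and ζ = 12.5/(2·13.75) = 0.4546.

ζ = 0.455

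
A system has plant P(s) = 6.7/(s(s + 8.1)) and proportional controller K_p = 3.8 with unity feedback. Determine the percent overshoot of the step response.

1.46%

The closed-loop denominator s² + 8.1s + 25.46 gives ω_n = √25.46 = 5.046 and ζ = 8.1/(2ω_n) = 0.8026.
%OS = 100·exp(−πζ/√(1−ζ²)) = 100·exp(−π·0.8026/√0.3558) = 1.46%.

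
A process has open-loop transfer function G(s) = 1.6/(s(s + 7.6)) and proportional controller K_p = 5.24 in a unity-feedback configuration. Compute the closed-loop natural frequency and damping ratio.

ω_n = 2.9 rad/s, ζ = 1.31

1 + K_p·G(s) = 0 gives s² + 7.6s + 8.384 = 0.
So ω_n² = 8.384 ⇒ ω_n = 2.896 rad/s, and ζ = 7.6/(2ω_n) = 1.31.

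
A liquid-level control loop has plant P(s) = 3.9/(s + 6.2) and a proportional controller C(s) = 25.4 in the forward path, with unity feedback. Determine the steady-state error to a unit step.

0.0589

The loop is type 0. Static position error constant K_pos = C(0)·P(0) = 25.4·0.629 = 15.98.
Steady-state error to a unit step: e_ss = 1/(1+K_pos) = 1/16.98 = 0.0589.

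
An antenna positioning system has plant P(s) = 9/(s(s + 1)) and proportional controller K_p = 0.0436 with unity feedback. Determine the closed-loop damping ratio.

1 + K_p·P(s) = 0 gives s² + 1s + 0.3924 = 0.
So ω_n² = 0.3924 ⇒ ω_n = 0.6264 rad/s, and ζ = 1/(2ω_n) = 0.798.

ζ = 0.798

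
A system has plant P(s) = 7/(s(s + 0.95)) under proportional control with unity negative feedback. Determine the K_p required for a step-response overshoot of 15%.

K_p = 0.121

From %OS = 100·exp(−πζ/√(1−ζ²)) = 15%, ζ = −ln(0.15)/√(π²+ln²(0.15)) = 0.5169.
Characteristic equation s² + 0.95s + 7K_p = 0 gives ζ = 0.95/(2√(7K_p)).
Setting ζ = 0.5169: √(7K_p) = 0.95/(2·0.5169) = 0.9189, so K_p = 0.8443/7 = 0.121.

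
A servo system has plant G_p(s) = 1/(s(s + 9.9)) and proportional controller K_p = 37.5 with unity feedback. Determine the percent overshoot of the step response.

1.34%

The closed-loop denominator s² + 9.9s + 37.5 gives ω_n = √37.5 = 6.124 and ζ = 9.9/(2ω_n) = 0.8083.
%OS = 100·exp(−πζ/√(1−ζ²)) = 100·exp(−π·0.8083/√0.3466) = 1.34%.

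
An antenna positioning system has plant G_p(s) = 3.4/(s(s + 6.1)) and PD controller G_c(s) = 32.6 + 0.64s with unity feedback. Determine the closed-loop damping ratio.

ζ = 0.393

Forward path: (32.6 + 0.64s)·3.4/(s(s+6.1)). The closed-loop characteristic equation is s² + (6.1 + 3.4·0.64)s + 3.4·32.6 = 0.
That is s² + 8.276s + 110.8 = 0, so ω_n = 10.53 rad/s and ζ = 8.276/(2·10.53) = 0.393.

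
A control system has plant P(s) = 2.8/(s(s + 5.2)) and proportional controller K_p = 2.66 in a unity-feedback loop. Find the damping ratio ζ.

The closed-loop denominator is s(s+5.2) + 2.66·2.8 = s² + 5.2s + 7.448.
Matching s² + 2ζω_n s + ω_n²: ω_n = √7.448 = 2.729 rad/s and 2ζω_n = 5.2, so ζ = 5.2/(2·2.729) = 0.953.

ζ = 0.953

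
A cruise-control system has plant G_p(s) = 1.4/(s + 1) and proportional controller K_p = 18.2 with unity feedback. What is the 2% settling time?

Closed-loop transfer function: T(s) = K_p·G_p(s)/(1 + K_p·G_p(s)) = 25.48/(s + 1 + 25.48) = 25.48/(s + 26.48).
Time constant τ = 1/26.48 = 0.03776 s, so the 2% settling time is about 4τ = 0.151 s.

T_s ≈ 0.151 s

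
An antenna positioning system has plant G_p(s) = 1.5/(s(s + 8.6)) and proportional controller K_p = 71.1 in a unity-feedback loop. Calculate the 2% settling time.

T_s ≈ 0.93 s

Closed-loop characteristic equation: s² + 8.6s + 106.6 = 0, so ω_n = 10.33 rad/s and ζ = 8.6/(2·10.33) = 0.4164.
2% settling time T_s ≈ 4/(ζω_n) = 4/4.3 = 0.93 s.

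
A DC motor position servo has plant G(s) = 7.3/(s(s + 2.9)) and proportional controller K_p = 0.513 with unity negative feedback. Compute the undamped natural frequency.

ω_n = 1.94 rad/s

1 + K_p·G(s) = 0 gives s² + 2.9s + 3.745 = 0.
Matching s² + 2ζω_n s + ω_n²: ω_n = √3.745 = 1.935 rad/s and 2ζω_n = 2.9, so ζ = 2.9/(2·1.935) = 0.749.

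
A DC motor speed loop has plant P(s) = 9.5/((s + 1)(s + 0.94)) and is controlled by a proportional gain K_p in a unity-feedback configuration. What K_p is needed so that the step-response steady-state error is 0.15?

The loop is type 0, so e_ss(step) = 1/(1 + K_pos) with K_pos = K_p·P(0).
P(0) = 10.11. Require 1/(1 + K_p·10.11) = 0.15, so 1 + 10.11·K_p = 6.667.
K_p = (6.667 − 1)/10.11 = 0.561.

K_p = 0.561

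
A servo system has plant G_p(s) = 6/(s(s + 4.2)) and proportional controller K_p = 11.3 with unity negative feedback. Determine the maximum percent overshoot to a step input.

43.7%

From 1 + K_pG_p(s) = 0: s² + 4.2s + 67.8 = 0 ⇒ ω_n = 8.234, ζ = 0.255.
%OS = 100·exp(−πζ/√(1−ζ²)) = 100·exp(−π·0.255/√0.935) = 43.7%.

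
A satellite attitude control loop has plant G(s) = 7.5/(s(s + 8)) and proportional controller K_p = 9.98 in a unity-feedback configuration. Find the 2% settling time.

T_s ≈ 1 s

Closed-loop characteristic equation: s² + 8s + 74.85 = 0, so ω_n = 8.652 rad/s and ζ = 8/(2·8.652) = 0.4623.
2% settling time T_s ≈ 4/(ζω_n) = 4/4 = 1 s.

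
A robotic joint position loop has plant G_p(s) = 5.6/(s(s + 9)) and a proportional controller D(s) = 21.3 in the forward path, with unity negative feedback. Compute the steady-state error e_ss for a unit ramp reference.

The loop has one pole at the origin (type 1). Velocity error constant K_v = lim_{s→0} s·D(s)G_p(s) = 21.3·5.6/9 = 13.25.
Steady-state error to a unit ramp: e_ss = 1/K_v = 0.0755.

0.0755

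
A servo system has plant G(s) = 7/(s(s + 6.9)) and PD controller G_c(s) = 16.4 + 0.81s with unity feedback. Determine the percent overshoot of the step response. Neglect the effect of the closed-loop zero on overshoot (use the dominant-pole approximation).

10.3%

Forward path: (16.4 + 0.81s)·7/(s(s+6.9)). The closed-loop characteristic equation is s² + (6.9 + 7·0.81)s + 7·16.4 = 0.
That is s² + 12.57s + 114.8 = 0, so ω_n = 10.71 rad/s and ζ = 12.57/(2·10.71) = 0.5866.
%OS = 100·exp(−πζ/√(1−ζ²)) = 10.3%.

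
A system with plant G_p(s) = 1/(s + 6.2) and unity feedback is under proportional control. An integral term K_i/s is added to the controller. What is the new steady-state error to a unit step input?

Adding integral action puts a pole at s = 0 in the forward path, raising the system type to 1; a type-1 loop has zero steady-state error to a step.

0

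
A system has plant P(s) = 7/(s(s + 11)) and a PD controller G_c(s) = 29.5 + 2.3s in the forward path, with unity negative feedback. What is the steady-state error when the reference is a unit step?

The open loop G_c(s)P(s) has a pole at the origin (type 1), so the static position error constant is infinite and e_ss = 1/(1+∞) = 0.

0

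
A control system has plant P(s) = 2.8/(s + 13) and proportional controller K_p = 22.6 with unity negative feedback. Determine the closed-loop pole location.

s = -76.28

Closed-loop transfer function: T(s) = K_p·P(s)/(1 + K_p·P(s)) = 63.28/(s + 13 + 63.28) = 63.28/(s + 76.28).
The closed-loop pole is at s = −76.28.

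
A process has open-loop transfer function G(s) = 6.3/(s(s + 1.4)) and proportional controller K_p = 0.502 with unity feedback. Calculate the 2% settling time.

Closed-loop characteristic equation: s² + 1.4s + 3.163 = 0, so ω_n = 1.778 rad/s and ζ = 1.4/(2·1.778) = 0.3936.
2% settling time T_s ≈ 4/(ζω_n) = 4/0.7 = 5.71 s.

T_s ≈ 5.71 s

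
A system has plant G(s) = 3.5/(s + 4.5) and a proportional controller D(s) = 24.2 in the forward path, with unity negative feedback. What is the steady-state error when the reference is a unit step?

0.0504

The loop is type 0. Static position error constant K_pos = D(0)·G(0) = 24.2·0.7778 = 18.82.
Steady-state error to a unit step: e_ss = 1/(1+K_pos) = 1/19.82 = 0.0504.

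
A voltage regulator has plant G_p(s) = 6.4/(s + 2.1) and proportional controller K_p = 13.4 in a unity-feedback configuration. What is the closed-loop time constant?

Closed-loop transfer function: T(s) = K_p·G_p(s)/(1 + K_p·G_p(s)) = 85.76/(s + 2.1 + 85.76) = 85.76/(s + 87.86).
Time constant τ = 1/87.86 = 0.0114 s.

τ = 0.0114 s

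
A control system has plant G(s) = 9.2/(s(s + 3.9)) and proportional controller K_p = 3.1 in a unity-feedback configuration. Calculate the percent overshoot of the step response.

29.2%

From 1 + K_pG(s) = 0: s² + 3.9s + 28.52 = 0 ⇒ ω_n = 5.34, ζ = 0.3651.
%OS = 100·exp(−πζ/√(1−ζ²)) = 100·exp(−π·0.3651/√0.8667) = 29.2%.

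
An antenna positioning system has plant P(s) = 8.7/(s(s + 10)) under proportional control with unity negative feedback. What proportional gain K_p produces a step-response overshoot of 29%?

K_p = 21.4

From %OS = 100·exp(−πζ/√(1−ζ²)) = 29%, ζ = −ln(0.29)/√(π²+ln²(0.29)) = 0.3666.
Characteristic equation s² + 10s + 8.7K_p = 0 gives ζ = 10/(2√(8.7K_p)).
Setting ζ = 0.3666: √(8.7K_p) = 10/(2·0.3666) = 13.64, so K_p = 186/8.7 = 21.4.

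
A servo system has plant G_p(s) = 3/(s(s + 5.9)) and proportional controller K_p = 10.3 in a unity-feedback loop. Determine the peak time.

From 1 + K_pG_p(s) = 0: s² + 5.9s + 30.9 = 0 ⇒ ω_n = 5.559, ζ = 0.5307.
Damped frequency ω_d = ω_n√(1−ζ²) = 4.711 rad/s, so peak time T_p = π/ω_d = 0.667 s.

T_p = 0.667 s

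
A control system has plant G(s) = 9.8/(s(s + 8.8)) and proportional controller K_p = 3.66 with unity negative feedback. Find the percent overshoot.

3.33%

Closed-loop characteristic equation: s² + 8.8s + 35.87 = 0, so ω_n = 5.989 rad/s and ζ = 8.8/(2·5.989) = 0.7347.
%OS = 100·exp(−πζ/√(1−ζ²)) = 100·exp(−π·0.7347/√0.4602) = 3.33%.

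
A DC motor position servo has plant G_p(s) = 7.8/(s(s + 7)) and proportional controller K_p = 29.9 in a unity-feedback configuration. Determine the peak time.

Closed-loop characteristic equation: s² + 7s + 233.2 = 0, so ω_n = 15.27 rad/s and ζ = 7/(2·15.27) = 0.2292.
Damped frequency ω_d = ω_n√(1−ζ²) = 14.87 rad/s, so peak time T_p = π/ω_d = 0.211 s.

T_p = 0.211 s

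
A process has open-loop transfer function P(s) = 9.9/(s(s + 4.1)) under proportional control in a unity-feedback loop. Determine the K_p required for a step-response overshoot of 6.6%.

K_p = 0.992

From %OS = 100·exp(−πζ/√(1−ζ²)) = 6.6%, ζ = −ln(0.066)/√(π²+ln²(0.066)) = 0.6543.
Characteristic equation s² + 4.1s + 9.9K_p = 0 gives ζ = 4.1/(2√(9.9K_p)).
Setting ζ = 0.6543: √(9.9K_p) = 4.1/(2·0.6543) = 3.133, so K_p = 9.817/9.9 = 0.992.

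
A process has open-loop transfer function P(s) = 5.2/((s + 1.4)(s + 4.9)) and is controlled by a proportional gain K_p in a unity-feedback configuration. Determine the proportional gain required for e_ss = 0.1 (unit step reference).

The loop is type 0, so e_ss(step) = 1/(1 + K_pos) with K_pos = K_p·P(0).
P(0) = 0.758. Require 1/(1 + K_p·0.758) = 0.1, so 1 + 0.758·K_p = 10.
K_p = (10 − 1)/0.758 = 11.9.

K_p = 11.9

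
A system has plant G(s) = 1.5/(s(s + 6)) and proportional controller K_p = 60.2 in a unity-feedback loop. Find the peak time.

From 1 + K_pG(s) = 0: s² + 6s + 90.3 = 0 ⇒ ω_n = 9.503, ζ = 0.3157.
Damped frequency ω_d = ω_n√(1−ζ²) = 9.017 rad/s, so peak time T_p = π/ω_d = 0.348 s.

T_p = 0.348 s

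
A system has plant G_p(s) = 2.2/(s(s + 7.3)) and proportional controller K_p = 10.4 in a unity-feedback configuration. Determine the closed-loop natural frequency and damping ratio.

1 + K_p·G_p(s) = 0 gives s² + 7.3s + 22.88 = 0.
So ω_n² = 22.88 ⇒ ω_n = 4.783 rad/s, and ζ = 7.3/(2ω_n) = 0.763.

ω_n = 4.78 rad/s, ζ = 0.763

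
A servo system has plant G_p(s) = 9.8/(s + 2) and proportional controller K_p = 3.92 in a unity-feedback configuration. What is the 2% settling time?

T_s ≈ 0.099 s

Closed-loop transfer function: T(s) = K_p·G_p(s)/(1 + K_p·G_p(s)) = 38.42/(s + 2 + 38.42) = 38.42/(s + 40.42).
Time constant τ = 1/40.42 = 0.02474 s, so the 2% settling time is about 4τ = 0.099 s.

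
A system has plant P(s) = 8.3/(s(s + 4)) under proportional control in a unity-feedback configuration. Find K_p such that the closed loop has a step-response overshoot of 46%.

K_p = 8.37

From %OS = 100·exp(−πζ/√(1−ζ²)) = 46%, ζ = −ln(0.46)/√(π²+ln²(0.46)) = 0.24.
Characteristic equation s² + 4s + 8.3K_p = 0 gives ζ = 4/(2√(8.3K_p)).
Setting ζ = 0.24: √(8.3K_p) = 4/(2·0.24) = 8.335, so K_p = 69.47/8.3 = 8.37.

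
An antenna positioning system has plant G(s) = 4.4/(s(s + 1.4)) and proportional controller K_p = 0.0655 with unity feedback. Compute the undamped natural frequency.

The closed-loop denominator is s(s+1.4) + 0.0655·4.4 = s² + 1.4s + 0.2882.
So ω_n² = 0.2882 ⇒ ω_n = 0.5368 rad/s, and ζ = 1.4/(2ω_n) = 1.3.

ω_n = 0.537 rad/s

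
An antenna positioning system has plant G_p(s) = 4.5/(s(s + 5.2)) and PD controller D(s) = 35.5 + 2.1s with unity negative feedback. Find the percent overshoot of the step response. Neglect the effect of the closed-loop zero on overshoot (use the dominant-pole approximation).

10.7%

Forward path: (35.5 + 2.1s)·4.5/(s(s+5.2)). The closed-loop characteristic equation is s² + (5.2 + 4.5·2.1)s + 4.5·35.5 = 0.
That is s² + 14.65s + 159.8 = 0, so ω_n = 12.64 rad/s and ζ = 14.65/(2·12.64) = 0.5795.
%OS = 100·exp(−πζ/√(1−ζ²)) = 10.7%.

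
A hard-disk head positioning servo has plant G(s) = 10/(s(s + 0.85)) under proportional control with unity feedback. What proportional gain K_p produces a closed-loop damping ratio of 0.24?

K_p = 0.314

Closed-loop characteristic equation: s² + 0.85s + K_p·10 = 0.
So ω_n = √(10K_p) and 2ζω_n = 0.85, giving ζ = 0.85/(2√(10K_p)).
Setting ζ = 0.24: √(10K_p) = 0.85/(2·0.24) = 1.771, so K_p = 3.136/10 = 0.314.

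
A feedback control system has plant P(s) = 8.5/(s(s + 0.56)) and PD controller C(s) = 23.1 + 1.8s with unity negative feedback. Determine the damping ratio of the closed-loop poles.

ζ = 0.566

Forward path: (23.1 + 1.8s)·8.5/(s(s+0.56)). The closed-loop characteristic equation is s² + (0.56 + 8.5·1.8)s + 8.5·23.1 = 0.
That is s² + 15.86s + 196.4 = 0, so ω_n = 14.01 rad/s and ζ = 15.86/(2·14.01) = 0.5659.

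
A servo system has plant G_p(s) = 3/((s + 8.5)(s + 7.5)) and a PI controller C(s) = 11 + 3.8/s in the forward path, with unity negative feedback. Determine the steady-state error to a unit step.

The open loop C(s)G_p(s) has a pole at the origin (type 1), so the static position error constant is infinite and e_ss = 1/(1+∞) = 0.

0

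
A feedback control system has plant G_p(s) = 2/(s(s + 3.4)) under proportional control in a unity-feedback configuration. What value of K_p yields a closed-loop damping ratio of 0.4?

K_p = 9.03

Closed-loop characteristic equation: s² + 3.4s + K_p·2 = 0.
So ω_n = √(2K_p) and 2ζω_n = 3.4, giving ζ = 3.4/(2√(2K_p)).
Setting ζ = 0.4: √(2K_p) = 3.4/(2·0.4) = 4.25, so K_p = 18.06/2 = 9.03.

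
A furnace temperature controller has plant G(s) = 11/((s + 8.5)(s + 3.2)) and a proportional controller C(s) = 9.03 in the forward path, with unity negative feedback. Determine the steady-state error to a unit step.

0.215

The loop is type 0. Static position error constant K_pos = C(0)·G(0) = 9.03·0.4044 = 3.652.
Steady-state error to a unit step: e_ss = 1/(1+K_pos) = 1/4.652 = 0.215.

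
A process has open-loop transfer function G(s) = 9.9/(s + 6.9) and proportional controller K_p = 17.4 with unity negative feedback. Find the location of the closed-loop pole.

s = -179.2

Closed-loop transfer function: T(s) = K_p·G(s)/(1 + K_p·G(s)) = 172.3/(s + 6.9 + 172.3) = 172.3/(s + 179.2).
The closed-loop pole is at s = −179.2.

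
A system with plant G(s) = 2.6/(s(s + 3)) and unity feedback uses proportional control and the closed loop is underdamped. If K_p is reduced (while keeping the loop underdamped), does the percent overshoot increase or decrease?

ζ = 3/(2√(2.6K_p)) rises as K_p falls; higher damping means less overshoot.

decrease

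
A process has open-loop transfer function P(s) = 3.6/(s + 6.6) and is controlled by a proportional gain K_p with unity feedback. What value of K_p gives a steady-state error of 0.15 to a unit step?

K_p = 10.4

Steady-state error for a unit step on this type-0 loop is 1/(1 + K_p·P(0)).
P(0) = 0.5455. Require 1/(1 + K_p·0.5455) = 0.15, so 1 + 0.5455·K_p = 6.667.
K_p = (6.667 − 1)/0.5455 = 10.4.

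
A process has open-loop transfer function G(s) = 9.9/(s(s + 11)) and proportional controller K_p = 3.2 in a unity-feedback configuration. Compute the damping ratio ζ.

ζ = 0.977

1 + K_p·G(s) = 0 gives s² + 11s + 31.68 = 0.
So ω_n² = 31.68 ⇒ ω_n = 5.628 rad/s, and ζ = 11/(2ω_n) = 0.977.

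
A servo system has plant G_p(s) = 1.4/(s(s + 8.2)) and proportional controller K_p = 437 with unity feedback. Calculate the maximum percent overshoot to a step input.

From 1 + K_pG_p(s) = 0: s² + 8.2s + 611.8 = 0 ⇒ ω_n = 24.73, ζ = 0.1658.
%OS = 100·exp(−πζ/√(1−ζ²)) = 100·exp(−π·0.1658/√0.9725) = 59%.

59%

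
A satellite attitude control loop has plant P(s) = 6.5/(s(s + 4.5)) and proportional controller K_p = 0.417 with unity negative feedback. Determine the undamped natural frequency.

With unity feedback the closed-loop characteristic equation is s² + 4.5s + 0.417·6.5 = s² + 4.5s + 2.71 = 0.
So ω_n² = 2.71 ⇒ ω_n = 1.646 rad/s, and ζ = 4.5/(2ω_n) = 1.37.

ω_n = 1.65 rad/s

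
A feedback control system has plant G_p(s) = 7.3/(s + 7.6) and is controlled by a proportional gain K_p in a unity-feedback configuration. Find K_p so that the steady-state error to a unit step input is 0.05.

K_p = 19.8

Steady-state error for a unit step on this type-0 loop is 1/(1 + K_p·G_p(0)).
G_p(0) = 0.9605. Require 1/(1 + K_p·0.9605) = 0.05, so 1 + 0.9605·K_p = 20.
K_p = (20 − 1)/0.9605 = 19.8.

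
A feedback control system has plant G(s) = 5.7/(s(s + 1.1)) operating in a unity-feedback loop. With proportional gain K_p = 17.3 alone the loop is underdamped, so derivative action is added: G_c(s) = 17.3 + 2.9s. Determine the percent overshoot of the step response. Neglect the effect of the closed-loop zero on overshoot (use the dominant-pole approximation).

0.234%

Forward path: (17.3 + 2.9s)·5.7/(s(s+1.1)). The closed-loop characteristic equation is s² + (1.1 + 5.7·2.9)s + 5.7·17.3 = 0.
That is s² + 17.63s + 98.61 = 0, so ω_n = 9.93 rad/s and ζ = 17.63/(2·9.93) = 0.8877.
%OS = 100·exp(−πζ/√(1−ζ²)) = 0.234%.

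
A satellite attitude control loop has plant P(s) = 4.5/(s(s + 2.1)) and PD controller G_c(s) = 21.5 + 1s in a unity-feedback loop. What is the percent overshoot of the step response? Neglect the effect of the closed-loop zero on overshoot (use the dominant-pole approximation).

Forward path: (21.5 + 1s)·4.5/(s(s+2.1)). The closed-loop characteristic equation is s² + (2.1 + 4.5·1)s + 4.5·21.5 = 0.
That is s² + 6.6s + 96.75 = 0, so ω_n = 9.836 rad/s and ζ = 6.6/(2·9.836) = 0.3355.
%OS = 100·exp(−πζ/√(1−ζ²)) = 32.7%.

32.7%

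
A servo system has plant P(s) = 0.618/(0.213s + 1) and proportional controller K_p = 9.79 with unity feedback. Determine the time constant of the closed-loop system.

Closed loop: T(s) = K_p·P/(1+K_p·P) = 6.05/(0.213s + 1 + 6.05), with pole at s = −(1 + 6.05)/0.213 = −33.1.
Closed-loop time constant τ = 1/33.1 = 0.0302 s.

τ = 0.0302 s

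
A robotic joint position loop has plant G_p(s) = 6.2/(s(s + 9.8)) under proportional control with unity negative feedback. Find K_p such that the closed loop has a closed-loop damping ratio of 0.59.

Closed-loop characteristic equation: s² + 9.8s + K_p·6.2 = 0.
So ω_n = √(6.2K_p) and 2ζω_n = 9.8, giving ζ = 9.8/(2√(6.2K_p)).
Setting ζ = 0.59: √(6.2K_p) = 9.8/(2·0.59) = 8.305, so K_p = 68.97/6.2 = 11.1.

K_p = 11.1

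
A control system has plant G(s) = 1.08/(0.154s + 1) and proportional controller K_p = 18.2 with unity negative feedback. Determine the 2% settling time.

Closed loop: T(s) = K_p·G/(1+K_p·G) = 19.66/(0.154s + 1 + 19.66), with pole at s = −(1 + 19.66)/0.154 = −134.1.
τ = 1/134.1 = 0.007455 s, so 2% settling time ≈ 4τ = 0.0298 s.

T_s ≈ 0.0298 s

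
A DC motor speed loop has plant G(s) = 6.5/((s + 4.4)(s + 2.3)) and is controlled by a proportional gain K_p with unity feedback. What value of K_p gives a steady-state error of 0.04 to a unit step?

For a type-0 loop with proportional control, e_ss = 1/(1 + K_p·G(0)).
G(0) = 0.6423. Require 1/(1 + K_p·0.6423) = 0.04, so 1 + 0.6423·K_p = 25.
K_p = (25 − 1)/0.6423 = 37.4.

K_p = 37.4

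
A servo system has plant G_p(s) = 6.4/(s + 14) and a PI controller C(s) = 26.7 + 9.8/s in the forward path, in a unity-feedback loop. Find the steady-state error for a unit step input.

0

The open loop C(s)G_p(s) has a pole at the origin (type 1), so the static position error constant is infinite and e_ss = 1/(1+∞) = 0.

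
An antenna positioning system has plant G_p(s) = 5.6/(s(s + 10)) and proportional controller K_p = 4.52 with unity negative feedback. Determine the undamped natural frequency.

The closed-loop denominator is s(s+10) + 4.52·5.6 = s² + 10s + 25.31.
Matching s² + 2ζω_n s + ω_n²: ω_n = √25.31 = 5.031 rad/s and 2ζω_n = 10, so ζ = 10/(2·5.031) = 0.994.

ω_n = 5.03 rad/s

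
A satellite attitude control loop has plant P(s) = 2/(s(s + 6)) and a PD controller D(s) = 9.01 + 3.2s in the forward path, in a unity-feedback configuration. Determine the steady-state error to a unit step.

0

The open loop D(s)P(s) has a pole at the origin (type 1), so the static position error constant is infinite and e_ss = 1/(1+∞) = 0.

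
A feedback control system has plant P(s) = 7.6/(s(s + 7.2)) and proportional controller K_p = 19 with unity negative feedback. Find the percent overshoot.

The closed-loop denominator s² + 7.2s + 144.4 gives ω_n = √144.4 = 12.02 and ζ = 7.2/(2ω_n) = 0.2996.
%OS = 100·exp(−πζ/√(1−ζ²)) = 100·exp(−π·0.2996/√0.9102) = 37.3%.

37.3%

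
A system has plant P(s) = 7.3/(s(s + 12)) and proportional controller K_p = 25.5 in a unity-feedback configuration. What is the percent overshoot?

The closed-loop denominator s² + 12s + 186.2 gives ω_n = √186.2 = 13.64 and ζ = 12/(2ω_n) = 0.4398.
%OS = 100·exp(−πζ/√(1−ζ²)) = 100·exp(−π·0.4398/√0.8066) = 21.5%.

21.5%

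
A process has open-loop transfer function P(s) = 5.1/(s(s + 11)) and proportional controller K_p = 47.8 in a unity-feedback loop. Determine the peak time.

Closed-loop characteristic equation: s² + 11s + 243.8 = 0, so ω_n = 15.61 rad/s and ζ = 11/(2·15.61) = 0.3523.
Damped frequency ω_d = ω_n√(1−ζ²) = 14.61 rad/s, so peak time T_p = π/ω_d = 0.215 s.

T_p = 0.215 s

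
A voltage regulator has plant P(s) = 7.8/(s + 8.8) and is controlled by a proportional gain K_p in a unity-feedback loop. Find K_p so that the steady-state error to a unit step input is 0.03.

K_p = 36.5

For a type-0 loop with proportional control, e_ss = 1/(1 + K_p·P(0)).
P(0) = 0.8864. Require 1/(1 + K_p·0.8864) = 0.03, so 1 + 0.8864·K_p = 33.33.
K_p = (33.33 − 1)/0.8864 = 36.5.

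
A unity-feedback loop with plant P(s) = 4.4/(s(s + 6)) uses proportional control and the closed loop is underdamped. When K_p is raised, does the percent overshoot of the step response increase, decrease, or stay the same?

increase

ζ = 6/(2√(4.4K_p)) decreases as K_p grows; lower damping means more overshoot.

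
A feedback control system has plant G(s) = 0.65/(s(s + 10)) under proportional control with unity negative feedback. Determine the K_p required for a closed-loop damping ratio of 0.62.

Closed-loop characteristic equation: s² + 10s + K_p·0.65 = 0.
So ω_n = √(0.65K_p) and 2ζω_n = 10, giving ζ = 10/(2√(0.65K_p)).
Setting ζ = 0.62: √(0.65K_p) = 10/(2·0.62) = 8.065, so K_p = 65.04/0.65 = 100.

K_p = 100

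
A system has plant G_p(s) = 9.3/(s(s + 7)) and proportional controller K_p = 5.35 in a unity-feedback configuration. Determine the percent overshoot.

The closed-loop denominator s² + 7s + 49.76 gives ω_n = √49.76 = 7.054 and ζ = 7/(2ω_n) = 0.4962.
%OS = 100·exp(−πζ/√(1−ζ²)) = 100·exp(−π·0.4962/√0.7538) = 16.6%.

16.6%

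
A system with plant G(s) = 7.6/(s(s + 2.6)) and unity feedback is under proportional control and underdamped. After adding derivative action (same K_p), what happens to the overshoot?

decrease

The derivative term adds K·K_d to the s-coefficient of the characteristic equation, raising 2ζω_n while ω_n is unchanged; ζ increases, so overshoot decreases.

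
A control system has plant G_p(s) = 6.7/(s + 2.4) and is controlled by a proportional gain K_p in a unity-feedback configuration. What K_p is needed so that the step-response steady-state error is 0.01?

Steady-state error for a unit step on this type-0 loop is 1/(1 + K_p·G_p(0)).
G_p(0) = 2.792. Require 1/(1 + K_p·2.792) = 0.01, so 1 + 2.792·K_p = 100.
K_p = (100 − 1)/2.792 = 35.5.

K_p = 35.5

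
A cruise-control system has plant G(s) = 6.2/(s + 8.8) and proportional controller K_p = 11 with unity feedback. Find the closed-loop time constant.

Closed-loop transfer function: T(s) = K_p·G(s)/(1 + K_p·G(s)) = 68.2/(s + 8.8 + 68.2) = 68.2/(s + 77).
Time constant τ = 1/77 = 0.013 s.

τ = 0.013 s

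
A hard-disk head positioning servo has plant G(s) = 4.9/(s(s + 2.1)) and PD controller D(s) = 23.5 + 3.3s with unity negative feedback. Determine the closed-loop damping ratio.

ζ = 0.851

Forward path: (23.5 + 3.3s)·4.9/(s(s+2.1)). The closed-loop characteristic equation is s² + (2.1 + 4.9·3.3)s + 4.9·23.5 = 0.
That is s² + 18.27s + 115.2 = 0, so ω_n = 10.73 rad/s and ζ = 18.27/(2·10.73) = 0.8513.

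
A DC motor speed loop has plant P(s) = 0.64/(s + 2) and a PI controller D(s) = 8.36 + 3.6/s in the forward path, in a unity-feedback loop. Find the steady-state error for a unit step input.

The open loop D(s)P(s) has a pole at the origin (type 1), so the static position error constant is infinite and e_ss = 1/(1+∞) = 0.

0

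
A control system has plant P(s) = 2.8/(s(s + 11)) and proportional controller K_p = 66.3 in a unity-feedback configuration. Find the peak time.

From 1 + K_pP(s) = 0: s² + 11s + 185.6 = 0 ⇒ ω_n = 13.62, ζ = 0.4037.
Damped frequency ω_d = ω_n√(1−ζ²) = 12.47 rad/s, so peak time T_p = π/ω_d = 0.252 s.

T_p = 0.252 s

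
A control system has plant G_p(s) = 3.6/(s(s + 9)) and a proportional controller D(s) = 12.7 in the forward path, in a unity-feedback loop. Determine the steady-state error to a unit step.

0

The open loop D(s)G_p(s) has a pole at the origin (type 1), so the static position error constant is infinite and e_ss = 1/(1+∞) = 0.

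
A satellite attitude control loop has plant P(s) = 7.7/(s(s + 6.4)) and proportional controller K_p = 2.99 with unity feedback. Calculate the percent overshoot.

The closed-loop denominator s² + 6.4s + 23.02 gives ω_n = √23.02 = 4.798 and ζ = 6.4/(2ω_n) = 0.6669.
%OS = 100·exp(−πζ/√(1−ζ²)) = 100·exp(−π·0.6669/√0.5552) = 6.01%.

6.01%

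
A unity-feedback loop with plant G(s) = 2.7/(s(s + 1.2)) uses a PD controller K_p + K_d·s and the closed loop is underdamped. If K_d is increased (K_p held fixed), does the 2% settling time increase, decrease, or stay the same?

decrease

Characteristic equation s² + (1.2 + 2.7K_d)s + 2.7K_p = 0: raising K_d increases ζω_n = (1.2+2.7K_d)/2 while the loop stays underdamped, so T_s ≈ 4/(ζω_n) decreases.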